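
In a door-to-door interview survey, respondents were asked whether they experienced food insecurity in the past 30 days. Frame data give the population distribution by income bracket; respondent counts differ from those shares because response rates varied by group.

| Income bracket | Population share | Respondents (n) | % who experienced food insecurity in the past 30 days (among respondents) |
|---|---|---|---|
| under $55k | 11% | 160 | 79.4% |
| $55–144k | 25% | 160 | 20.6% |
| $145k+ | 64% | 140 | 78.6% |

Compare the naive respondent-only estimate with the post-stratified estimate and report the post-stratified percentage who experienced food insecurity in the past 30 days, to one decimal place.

64.2%

Naive respondent-only estimate (weights = respondent counts):
  (160/460)×79.4 + (160/460)×20.6 + (140/460)×78.6 = 58.7043%
Reweighting by population income bracket shares:
  0.11×79.4 + 0.25×20.6 + 0.64×78.6 = 64.188%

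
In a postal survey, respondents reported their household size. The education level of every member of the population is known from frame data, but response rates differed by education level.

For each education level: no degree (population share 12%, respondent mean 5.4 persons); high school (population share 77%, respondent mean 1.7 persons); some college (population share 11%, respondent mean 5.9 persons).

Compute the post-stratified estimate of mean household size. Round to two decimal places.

2.61

Post-stratification weights by population share, not respondent share:
  no degree: 0.12 × 5.4 = 0.648
  high school: 0.77 × 1.7 = 1.309
  some college: 0.11 × 5.9 = 0.649
Post-stratified estimate = 2.606 → 2.61.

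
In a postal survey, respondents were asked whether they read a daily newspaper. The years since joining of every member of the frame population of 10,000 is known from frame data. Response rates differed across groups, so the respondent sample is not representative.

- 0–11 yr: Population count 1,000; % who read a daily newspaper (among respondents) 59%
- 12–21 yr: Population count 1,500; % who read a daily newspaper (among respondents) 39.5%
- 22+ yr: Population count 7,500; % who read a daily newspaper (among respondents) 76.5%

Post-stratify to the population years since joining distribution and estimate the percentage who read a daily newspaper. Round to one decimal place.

69.2%

Reweight to the known years since joining distribution:
  0–11 yr: (1,000/10,000) × 59 = 5.9
  12–21 yr: (1,500/10,000) × 39.5 = 5.925
  22+ yr: (7,500/10,000) × 76.5 = 57.375
Post-stratified estimate = 69.2 → 69.2%.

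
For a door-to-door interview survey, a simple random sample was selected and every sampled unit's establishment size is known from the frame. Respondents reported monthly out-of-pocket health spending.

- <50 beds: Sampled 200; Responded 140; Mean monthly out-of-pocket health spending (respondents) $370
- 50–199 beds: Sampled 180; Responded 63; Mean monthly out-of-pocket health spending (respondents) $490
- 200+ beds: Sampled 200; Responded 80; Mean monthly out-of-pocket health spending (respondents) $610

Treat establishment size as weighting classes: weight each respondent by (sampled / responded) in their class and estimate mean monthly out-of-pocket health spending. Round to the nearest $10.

Response rates by class: <50 beds 140/200 = 70%, 50–199 beds 63/180 = 35%, 200+ beds 80/200 = 40%.
With weight = n_sampled/n_responded per class, the weighted class total is n_sampled:
  <50 beds: 200 × 370 = 74,000
  50–199 beds: 180 × 490 = 88,200
  200+ beds: 200 × 610 = 122,000
Adjusted estimate = 284,200 / 580 = 490 → $490.

$490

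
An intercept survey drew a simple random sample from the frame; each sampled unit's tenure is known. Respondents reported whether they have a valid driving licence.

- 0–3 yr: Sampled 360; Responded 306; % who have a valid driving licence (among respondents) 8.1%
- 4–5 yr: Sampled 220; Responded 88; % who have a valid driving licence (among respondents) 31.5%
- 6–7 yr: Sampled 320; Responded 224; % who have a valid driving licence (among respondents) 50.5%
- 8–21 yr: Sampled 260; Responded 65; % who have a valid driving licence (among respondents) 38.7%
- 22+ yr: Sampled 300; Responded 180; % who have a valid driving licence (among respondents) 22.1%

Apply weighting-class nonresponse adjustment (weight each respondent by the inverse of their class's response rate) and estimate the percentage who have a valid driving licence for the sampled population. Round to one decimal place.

Response rates by class: 0–3 yr 306/360 = 85%, 4–5 yr 88/220 = 40%, 6–7 yr 224/320 = 70%, 8–21 yr 65/260 = 25%, 22+ yr 180/300 = 60%.
Inverse-response-rate weighting restores each class to its sampled count, so class totals weight by n_sampled:
  0–3 yr: 360 × 8.1 = 2916
  4–5 yr: 220 × 31.5 = 6930
  6–7 yr: 320 × 50.5 = 16,160
  8–21 yr: 260 × 38.7 = 10,062
  22+ yr: 300 × 22.1 = 6630
Adjusted estimate = 42,698 / 1,460 = 29.2452 → 29.2%.

29.2%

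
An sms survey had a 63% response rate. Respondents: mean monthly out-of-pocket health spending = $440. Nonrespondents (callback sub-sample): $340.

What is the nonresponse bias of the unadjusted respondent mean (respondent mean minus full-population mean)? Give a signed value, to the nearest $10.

Nonresponse fraction = 1 − 0.63 = 0.37.
Bias = (nonresponse fraction) × (respondent mean − nonrespondent mean)
     = 0.37 × (440 − 340) = 0.37 × 100 = 37.

+$40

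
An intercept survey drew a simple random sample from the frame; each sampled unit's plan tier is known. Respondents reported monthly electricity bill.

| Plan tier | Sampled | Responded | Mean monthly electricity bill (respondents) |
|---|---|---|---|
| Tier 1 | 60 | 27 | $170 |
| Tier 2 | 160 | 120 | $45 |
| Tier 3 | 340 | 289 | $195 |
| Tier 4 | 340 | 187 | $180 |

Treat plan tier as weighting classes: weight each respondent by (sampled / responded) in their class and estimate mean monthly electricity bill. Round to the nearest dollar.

$161

Class response rates: Tier 1 27/60 = 45%, Tier 2 120/160 = 75%, Tier 3 289/340 = 85%, Tier 4 187/340 = 55%.
Inverse-response-rate weighting restores each class to its sampled count, so class totals weight by n_sampled:
  Tier 1: 60 × 170 = 10,200
  Tier 2: 160 × 45 = 7200
  Tier 3: 340 × 195 = 66,300
  Tier 4: 340 × 180 = 61,200
Adjusted estimate = 144,900 / 900 = 161 → $161.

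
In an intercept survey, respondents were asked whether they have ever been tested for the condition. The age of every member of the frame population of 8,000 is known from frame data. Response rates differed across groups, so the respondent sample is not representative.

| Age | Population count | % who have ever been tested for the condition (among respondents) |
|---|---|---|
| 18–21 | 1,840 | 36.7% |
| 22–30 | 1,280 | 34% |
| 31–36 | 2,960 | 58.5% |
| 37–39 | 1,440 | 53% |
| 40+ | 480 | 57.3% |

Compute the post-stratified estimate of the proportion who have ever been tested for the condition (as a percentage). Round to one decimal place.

48.5%

Reweight to the known age distribution:
  18–21: (1,840/8,000) × 36.7 = 8.441
  22–30: (1,280/8,000) × 34 = 5.44
  31–36: (2,960/8,000) × 58.5 = 21.645
  37–39: (1,440/8,000) × 53 = 9.54
  40+: (480/8,000) × 57.3 = 3.438
Post-stratified estimate = 48.504 → 48.5%.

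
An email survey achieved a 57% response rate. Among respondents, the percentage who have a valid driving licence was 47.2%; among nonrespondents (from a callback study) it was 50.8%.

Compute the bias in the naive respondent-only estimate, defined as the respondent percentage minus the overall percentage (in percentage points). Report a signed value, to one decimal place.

Nonresponse fraction = 1 − 0.57 = 0.43.
Bias = (nonresponse fraction) × (respondent percentage − nonrespondent percentage)
     = 0.43 × (47.2 − 50.8) = 0.43 × -3.6 = -1.548.

-1.5 percentage points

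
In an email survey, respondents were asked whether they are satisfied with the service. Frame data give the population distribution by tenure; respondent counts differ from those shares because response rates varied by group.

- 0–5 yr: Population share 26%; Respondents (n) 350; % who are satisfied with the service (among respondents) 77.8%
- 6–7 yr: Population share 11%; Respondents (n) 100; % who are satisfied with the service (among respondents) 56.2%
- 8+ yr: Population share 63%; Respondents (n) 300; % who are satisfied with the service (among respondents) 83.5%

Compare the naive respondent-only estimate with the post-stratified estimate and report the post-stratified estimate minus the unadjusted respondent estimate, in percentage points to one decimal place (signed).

Without adjustment, the pooled respondent share is:
  (350/750)×77.8 + (100/750)×56.2 + (300/750)×83.5 = 77.2%
Post-stratifying to population shares instead:
  0.26×77.8 + 0.11×56.2 + 0.63×83.5 = 79.015%
Difference = 79.015 − 77.2 = 1.815 pp.

+1.8 percentage points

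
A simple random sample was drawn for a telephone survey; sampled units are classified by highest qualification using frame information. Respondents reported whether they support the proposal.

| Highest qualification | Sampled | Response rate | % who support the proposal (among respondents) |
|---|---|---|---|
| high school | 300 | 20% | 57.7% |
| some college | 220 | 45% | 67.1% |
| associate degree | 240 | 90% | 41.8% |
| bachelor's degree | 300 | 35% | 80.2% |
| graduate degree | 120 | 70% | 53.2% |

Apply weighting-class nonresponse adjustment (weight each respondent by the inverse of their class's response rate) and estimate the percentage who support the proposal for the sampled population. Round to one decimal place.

Inverse-response-rate weighting restores each class to its sampled count, so class totals weight by n_sampled:
  high school: 300 × 57.7 = 17,310
  some college: 220 × 67.1 = 14762
  associate degree: 240 × 41.8 = 10,032
  bachelor's degree: 300 × 80.2 = 24,060
  graduate degree: 120 × 53.2 = 6384
Adjusted estimate = 72,548 / 1,180 = 61.4814 → 61.5%.

61.5%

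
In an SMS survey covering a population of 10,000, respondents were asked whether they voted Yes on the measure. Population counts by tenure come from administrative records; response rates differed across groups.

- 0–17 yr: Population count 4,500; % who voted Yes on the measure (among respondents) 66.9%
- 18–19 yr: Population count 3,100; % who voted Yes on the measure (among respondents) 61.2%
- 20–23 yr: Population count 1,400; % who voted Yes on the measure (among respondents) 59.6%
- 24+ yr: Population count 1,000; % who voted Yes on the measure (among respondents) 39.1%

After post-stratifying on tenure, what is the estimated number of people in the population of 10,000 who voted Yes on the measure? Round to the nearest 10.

6,130

Each cell contributes its population count × the respondent rate:
  0–17 yr: 4,500 × 66.9% = 3010.5
  18–19 yr: 3,100 × 61.2% = 1897.2
  20–23 yr: 1,400 × 59.6% = 834.4
  24+ yr: 1,000 × 39.1% = 391
Estimated total = 6133.1 → 6,130.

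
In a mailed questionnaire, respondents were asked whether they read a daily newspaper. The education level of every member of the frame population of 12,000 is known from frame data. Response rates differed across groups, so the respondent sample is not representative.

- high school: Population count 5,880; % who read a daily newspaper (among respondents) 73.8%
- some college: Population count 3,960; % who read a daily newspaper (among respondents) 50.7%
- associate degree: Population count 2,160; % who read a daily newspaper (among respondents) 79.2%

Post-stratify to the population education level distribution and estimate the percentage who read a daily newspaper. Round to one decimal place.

67.1%

Each cell contributes population-share × respondent value:
  high school: (5,880/12,000) × 73.8 = 36.162
  some college: (3,960/12,000) × 50.7 = 16.731
  associate degree: (2,160/12,000) × 79.2 = 14.256
Post-stratified estimate = 67.149 → 67.1%.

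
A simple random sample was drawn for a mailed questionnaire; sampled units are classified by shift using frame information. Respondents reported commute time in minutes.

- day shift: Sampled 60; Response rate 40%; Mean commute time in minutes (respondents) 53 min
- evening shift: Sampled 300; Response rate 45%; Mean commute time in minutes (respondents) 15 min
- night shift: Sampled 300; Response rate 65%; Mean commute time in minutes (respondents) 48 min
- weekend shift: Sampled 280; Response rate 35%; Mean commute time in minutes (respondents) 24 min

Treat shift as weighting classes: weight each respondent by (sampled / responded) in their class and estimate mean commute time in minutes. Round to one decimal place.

30.6

With weight = n_sampled/n_responded per class, the weighted class total is n_sampled:
  day shift: 60 × 53 = 3180
  evening shift: 300 × 15 = 4500
  night shift: 300 × 48 = 14,400
  weekend shift: 280 × 24 = 6720
Adjusted estimate = 28,800 / 940 = 30.6383 → 30.6.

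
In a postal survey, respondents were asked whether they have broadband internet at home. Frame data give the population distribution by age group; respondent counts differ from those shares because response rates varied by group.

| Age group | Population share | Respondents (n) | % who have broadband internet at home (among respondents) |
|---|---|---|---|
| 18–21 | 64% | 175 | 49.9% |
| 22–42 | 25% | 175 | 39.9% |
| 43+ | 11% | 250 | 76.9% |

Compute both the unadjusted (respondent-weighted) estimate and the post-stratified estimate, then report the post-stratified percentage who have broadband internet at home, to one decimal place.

Unadjusted (pooled respondent) estimate weights by respondent counts:
  (175/600)×49.9 + (175/600)×39.9 + (250/600)×76.9 = 58.2333%
Reweighting by population age group shares:
  0.64×49.9 + 0.25×39.9 + 0.11×76.9 = 50.37%

50.4%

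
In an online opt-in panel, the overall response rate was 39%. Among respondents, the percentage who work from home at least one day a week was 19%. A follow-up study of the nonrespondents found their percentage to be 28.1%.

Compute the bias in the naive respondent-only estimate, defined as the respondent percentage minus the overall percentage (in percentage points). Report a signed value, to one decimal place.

-5.6 percentage points

Nonresponse fraction = 1 − 0.39 = 0.61.
Bias = (nonresponse fraction) × (respondent percentage − nonrespondent percentage)
     = 0.61 × (19 − 28.1) = 0.61 × -9.1 = -5.551.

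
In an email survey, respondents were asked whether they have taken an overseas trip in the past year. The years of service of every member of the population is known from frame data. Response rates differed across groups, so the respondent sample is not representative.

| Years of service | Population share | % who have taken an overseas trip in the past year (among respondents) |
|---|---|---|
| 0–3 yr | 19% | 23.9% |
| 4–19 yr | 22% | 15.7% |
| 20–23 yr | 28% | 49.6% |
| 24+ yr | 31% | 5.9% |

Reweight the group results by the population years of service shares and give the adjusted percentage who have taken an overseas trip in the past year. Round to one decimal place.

Weight each group's respondent value by its population share:
  0–3 yr: 0.19 × 23.9 = 4.541
  4–19 yr: 0.22 × 15.7 = 3.454
  20–23 yr: 0.28 × 49.6 = 13.888
  24+ yr: 0.31 × 5.9 = 1.829
Post-stratified estimate = 23.712 → 23.7%.

23.7%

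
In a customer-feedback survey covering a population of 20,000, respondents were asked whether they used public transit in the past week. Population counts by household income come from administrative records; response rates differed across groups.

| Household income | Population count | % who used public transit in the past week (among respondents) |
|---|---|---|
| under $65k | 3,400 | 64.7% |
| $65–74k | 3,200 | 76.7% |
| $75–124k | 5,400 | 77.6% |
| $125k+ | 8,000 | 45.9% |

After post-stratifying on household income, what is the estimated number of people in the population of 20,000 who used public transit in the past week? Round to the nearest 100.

12,500

Estimated count per cell = population count × respondent percentage:
  under $65k: 3,400 × 64.7% = 2199.8
  $65–74k: 3,200 × 76.7% = 2454.4
  $75–124k: 5,400 × 77.6% = 4190.4
  $125k+: 8,000 × 45.9% = 3672
Estimated total = 12516.6 → 12,500.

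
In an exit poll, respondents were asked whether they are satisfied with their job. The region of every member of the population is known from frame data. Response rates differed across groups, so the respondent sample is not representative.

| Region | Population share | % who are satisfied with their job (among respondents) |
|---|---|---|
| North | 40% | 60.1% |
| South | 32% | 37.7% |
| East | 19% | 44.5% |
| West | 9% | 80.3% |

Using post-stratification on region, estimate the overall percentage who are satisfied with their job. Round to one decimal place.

Reweight to the known region distribution:
  North: 0.4 × 60.1 = 24.04
  South: 0.32 × 37.7 = 12.064
  East: 0.19 × 44.5 = 8.455
  West: 0.09 × 80.3 = 7.227
Post-stratified estimate = 51.786 → 51.8%.

51.8%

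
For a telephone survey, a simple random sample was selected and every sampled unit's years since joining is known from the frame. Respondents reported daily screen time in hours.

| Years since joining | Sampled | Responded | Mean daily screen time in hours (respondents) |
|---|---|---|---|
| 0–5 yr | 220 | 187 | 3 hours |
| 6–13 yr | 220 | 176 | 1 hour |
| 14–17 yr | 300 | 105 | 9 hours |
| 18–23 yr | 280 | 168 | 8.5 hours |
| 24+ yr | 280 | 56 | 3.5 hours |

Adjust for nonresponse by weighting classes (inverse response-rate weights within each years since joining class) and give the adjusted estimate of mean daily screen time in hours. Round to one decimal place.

Response rates by class: 0–5 yr 187/220 = 85%, 6–13 yr 176/220 = 80%, 14–17 yr 105/300 = 35%, 18–23 yr 168/280 = 60%, 24+ yr 56/280 = 20%.
Weighting each respondent by the inverse class response rate inflates each class back to its sampled size, so the class weight is n_sampled:
  0–5 yr: 220 × 3 = 660
  6–13 yr: 220 × 1 = 220
  14–17 yr: 300 × 9 = 2700
  18–23 yr: 280 × 8.5 = 2380
  24+ yr: 280 × 3.5 = 980
Adjusted estimate = 6940 / 1,300 = 5.33846 → 5.3.

5.3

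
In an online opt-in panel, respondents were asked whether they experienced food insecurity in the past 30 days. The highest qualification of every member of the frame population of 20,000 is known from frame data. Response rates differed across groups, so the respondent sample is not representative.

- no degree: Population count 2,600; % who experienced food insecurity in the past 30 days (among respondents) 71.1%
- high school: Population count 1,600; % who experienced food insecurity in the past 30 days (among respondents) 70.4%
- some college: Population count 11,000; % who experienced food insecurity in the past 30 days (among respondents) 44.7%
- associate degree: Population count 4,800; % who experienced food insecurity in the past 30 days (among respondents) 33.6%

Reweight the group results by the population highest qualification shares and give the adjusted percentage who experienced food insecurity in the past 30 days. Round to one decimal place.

Weight each group's respondent value by its population share:
  no degree: (2,600/20,000) × 71.1 = 9.243
  high school: (1,600/20,000) × 70.4 = 5.632
  some college: (11,000/20,000) × 44.7 = 24.585
  associate degree: (4,800/20,000) × 33.6 = 8.064
Post-stratified estimate = 47.524 → 47.5%.

47.5%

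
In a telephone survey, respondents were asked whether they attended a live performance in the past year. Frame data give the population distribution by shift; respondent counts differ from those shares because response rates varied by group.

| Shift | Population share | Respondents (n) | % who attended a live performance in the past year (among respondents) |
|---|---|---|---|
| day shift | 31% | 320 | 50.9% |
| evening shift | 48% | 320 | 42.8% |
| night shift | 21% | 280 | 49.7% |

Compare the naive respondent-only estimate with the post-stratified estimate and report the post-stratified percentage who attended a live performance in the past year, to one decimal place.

46.8%

Unadjusted (pooled respondent) estimate weights by respondent counts:
  (320/920)×50.9 + (320/920)×42.8 + (280/920)×49.7 = 47.7174%
Post-stratified estimate weights by population shares:
  0.31×50.9 + 0.48×42.8 + 0.21×49.7 = 46.76%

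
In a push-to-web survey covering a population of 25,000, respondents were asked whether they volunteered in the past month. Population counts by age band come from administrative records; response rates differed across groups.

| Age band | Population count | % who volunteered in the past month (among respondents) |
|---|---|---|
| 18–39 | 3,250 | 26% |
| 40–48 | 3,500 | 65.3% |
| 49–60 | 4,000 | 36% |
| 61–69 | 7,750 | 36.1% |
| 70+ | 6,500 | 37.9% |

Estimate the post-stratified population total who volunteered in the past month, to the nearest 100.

Apply each group's respondent rate to its population count:
  18–39: 3,250 × 26% = 845
  40–48: 3,500 × 65.3% = 2285.5
  49–60: 4,000 × 36% = 1440
  61–69: 7,750 × 36.1% = 2797.75
  70+: 6,500 × 37.9% = 2463.5
Estimated total = 9831.75 → 9,800.

9,800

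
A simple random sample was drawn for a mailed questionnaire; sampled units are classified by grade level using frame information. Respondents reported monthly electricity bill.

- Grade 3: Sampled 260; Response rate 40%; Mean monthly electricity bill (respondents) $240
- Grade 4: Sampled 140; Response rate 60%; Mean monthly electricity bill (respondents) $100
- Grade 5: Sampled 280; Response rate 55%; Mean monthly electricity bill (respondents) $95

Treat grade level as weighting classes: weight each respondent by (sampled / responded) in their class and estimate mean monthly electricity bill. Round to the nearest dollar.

Weighting each respondent by the inverse class response rate inflates each class back to its sampled size, so the class weight is n_sampled:
  Grade 3: 260 × 240 = 62,400
  Grade 4: 140 × 100 = 14,000
  Grade 5: 280 × 95 = 26,600
Adjusted estimate = 103,000 / 680 = 151.471 → $151.

$151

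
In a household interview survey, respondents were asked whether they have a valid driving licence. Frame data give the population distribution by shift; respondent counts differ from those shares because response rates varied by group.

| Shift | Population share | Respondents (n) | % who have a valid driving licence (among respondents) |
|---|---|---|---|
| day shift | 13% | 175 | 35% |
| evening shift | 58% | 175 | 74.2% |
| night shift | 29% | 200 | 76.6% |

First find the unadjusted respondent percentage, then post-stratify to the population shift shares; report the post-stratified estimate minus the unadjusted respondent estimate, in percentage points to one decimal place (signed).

Without adjustment, the pooled respondent share is:
  (175/550)×35 + (175/550)×74.2 + (200/550)×76.6 = 62.6%
Reweighting by population shift shares:
  0.13×35 + 0.58×74.2 + 0.29×76.6 = 69.8%
Difference = 69.8 − 62.6 = 7.2 pp.

+7.2 percentage points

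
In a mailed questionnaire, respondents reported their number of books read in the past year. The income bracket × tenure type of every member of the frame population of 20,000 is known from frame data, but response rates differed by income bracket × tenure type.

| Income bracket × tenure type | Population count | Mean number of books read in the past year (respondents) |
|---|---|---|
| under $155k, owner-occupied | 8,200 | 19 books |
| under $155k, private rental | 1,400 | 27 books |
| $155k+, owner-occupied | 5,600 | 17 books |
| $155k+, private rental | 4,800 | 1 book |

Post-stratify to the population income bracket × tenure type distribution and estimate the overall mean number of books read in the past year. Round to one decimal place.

14.7

Post-stratification weights by population share, not respondent share:
  under $155k, owner-occupied: (8,200/20,000) × 19 = 7.79
  under $155k, private rental: (1,400/20,000) × 27 = 1.89
  $155k+, owner-occupied: (5,600/20,000) × 17 = 4.76
  $155k+, private rental: (4,800/20,000) × 1 = 0.24
Post-stratified estimate = 14.68 → 14.7.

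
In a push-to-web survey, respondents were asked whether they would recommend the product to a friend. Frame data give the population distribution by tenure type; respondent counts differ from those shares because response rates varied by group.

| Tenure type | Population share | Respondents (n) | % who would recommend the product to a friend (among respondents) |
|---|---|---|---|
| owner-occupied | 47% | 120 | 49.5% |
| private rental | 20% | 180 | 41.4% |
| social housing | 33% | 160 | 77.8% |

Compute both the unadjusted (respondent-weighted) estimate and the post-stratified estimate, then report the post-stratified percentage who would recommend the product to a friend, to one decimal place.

57.2%

Unadjusted (pooled respondent) estimate weights by respondent counts:
  (120/460)×49.5 + (180/460)×41.4 + (160/460)×77.8 = 56.1739%
Post-stratifying to population shares instead:
  0.47×49.5 + 0.2×41.4 + 0.33×77.8 = 57.219%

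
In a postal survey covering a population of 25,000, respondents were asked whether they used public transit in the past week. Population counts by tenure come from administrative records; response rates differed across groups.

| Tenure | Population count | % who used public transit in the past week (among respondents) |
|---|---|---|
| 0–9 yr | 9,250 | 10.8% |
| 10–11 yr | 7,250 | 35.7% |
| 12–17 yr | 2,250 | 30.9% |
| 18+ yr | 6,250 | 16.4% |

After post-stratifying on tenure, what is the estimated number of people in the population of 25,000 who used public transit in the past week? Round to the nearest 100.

Each cell contributes its population count × the respondent rate:
  0–9 yr: 9,250 × 10.8% = 999
  10–11 yr: 7,250 × 35.7% = 2588.25
  12–17 yr: 2,250 × 30.9% = 695.25
  18+ yr: 6,250 × 16.4% = 1025
Estimated total = 5307.5 → 5,300.

5,300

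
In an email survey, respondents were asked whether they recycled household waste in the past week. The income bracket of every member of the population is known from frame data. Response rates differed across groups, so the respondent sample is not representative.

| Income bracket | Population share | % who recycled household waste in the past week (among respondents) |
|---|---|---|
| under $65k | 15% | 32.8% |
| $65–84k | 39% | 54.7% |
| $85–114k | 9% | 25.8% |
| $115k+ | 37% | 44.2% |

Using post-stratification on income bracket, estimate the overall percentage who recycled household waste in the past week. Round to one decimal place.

Post-stratification weights by population share, not respondent share:
  under $65k: 0.15 × 32.8 = 4.92
  $65–84k: 0.39 × 54.7 = 21.333
  $85–114k: 0.09 × 25.8 = 2.322
  $115k+: 0.37 × 44.2 = 16.354
Post-stratified estimate = 44.929 → 44.9%.

44.9%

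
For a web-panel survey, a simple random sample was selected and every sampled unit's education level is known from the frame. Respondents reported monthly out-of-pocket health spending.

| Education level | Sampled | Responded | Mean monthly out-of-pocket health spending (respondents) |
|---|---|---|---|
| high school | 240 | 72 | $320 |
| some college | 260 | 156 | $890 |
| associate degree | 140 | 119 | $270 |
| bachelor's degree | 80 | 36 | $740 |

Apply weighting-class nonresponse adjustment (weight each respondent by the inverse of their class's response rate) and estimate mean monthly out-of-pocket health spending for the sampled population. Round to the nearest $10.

Class response rates: high school 72/240 = 30%, some college 156/260 = 60%, associate degree 119/140 = 85%, bachelor's degree 36/80 = 45%.
Each respondent's weight = sampled/responded in their class; summing within a class gives n_sampled, so:
  high school: 240 × 320 = 76,800
  some college: 260 × 890 = 231,400
  associate degree: 140 × 270 = 37,800
  bachelor's degree: 80 × 740 = 59,200
Adjusted estimate = 405,200 / 720 = 562.778 → $560.

$560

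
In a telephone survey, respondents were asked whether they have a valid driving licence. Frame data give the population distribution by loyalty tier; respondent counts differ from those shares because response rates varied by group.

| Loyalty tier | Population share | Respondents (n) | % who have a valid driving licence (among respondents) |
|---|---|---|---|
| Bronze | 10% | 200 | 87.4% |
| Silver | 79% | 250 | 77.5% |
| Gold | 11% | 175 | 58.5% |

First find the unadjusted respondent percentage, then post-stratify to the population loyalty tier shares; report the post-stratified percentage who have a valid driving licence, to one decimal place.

76.4%

Naive respondent-only estimate (weights = respondent counts):
  (200/625)×87.4 + (250/625)×77.5 + (175/625)×58.5 = 75.348%
Post-stratifying to population shares instead:
  0.1×87.4 + 0.79×77.5 + 0.11×58.5 = 76.4%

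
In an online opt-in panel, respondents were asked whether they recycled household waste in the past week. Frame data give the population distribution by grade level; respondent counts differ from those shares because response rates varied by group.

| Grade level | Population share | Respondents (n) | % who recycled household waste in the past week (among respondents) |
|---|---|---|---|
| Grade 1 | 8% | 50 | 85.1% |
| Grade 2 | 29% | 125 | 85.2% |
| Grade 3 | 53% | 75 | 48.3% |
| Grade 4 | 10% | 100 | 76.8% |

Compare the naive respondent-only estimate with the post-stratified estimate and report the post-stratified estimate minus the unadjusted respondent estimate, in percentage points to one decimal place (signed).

-10.1 percentage points

Without adjustment, the pooled respondent share is:
  (50/350)×85.1 + (125/350)×85.2 + (75/350)×48.3 + (100/350)×76.8 = 74.8786%
Reweighting by population grade level shares:
  0.08×85.1 + 0.29×85.2 + 0.53×48.3 + 0.1×76.8 = 64.795%
Difference = 64.795 − 74.8786 = -10.0836 pp.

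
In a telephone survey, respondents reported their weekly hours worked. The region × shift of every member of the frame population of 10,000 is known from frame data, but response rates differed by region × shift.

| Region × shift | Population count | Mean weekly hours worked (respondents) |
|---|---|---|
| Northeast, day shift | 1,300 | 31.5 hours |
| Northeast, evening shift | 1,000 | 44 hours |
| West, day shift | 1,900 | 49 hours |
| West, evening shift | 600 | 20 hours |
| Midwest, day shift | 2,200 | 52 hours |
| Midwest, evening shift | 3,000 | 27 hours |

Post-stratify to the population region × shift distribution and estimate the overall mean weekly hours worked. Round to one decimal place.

Post-stratification weights by population share, not respondent share:
  Northeast, day shift: (1,300/10,000) × 31.5 = 4.095
  Northeast, evening shift: (1,000/10,000) × 44 = 4.4
  West, day shift: (1,900/10,000) × 49 = 9.31
  West, evening shift: (600/10,000) × 20 = 1.2
  Midwest, day shift: (2,200/10,000) × 52 = 11.44
  Midwest, evening shift: (3,000/10,000) × 27 = 8.1
Post-stratified estimate = 38.545 → 38.5.

38.5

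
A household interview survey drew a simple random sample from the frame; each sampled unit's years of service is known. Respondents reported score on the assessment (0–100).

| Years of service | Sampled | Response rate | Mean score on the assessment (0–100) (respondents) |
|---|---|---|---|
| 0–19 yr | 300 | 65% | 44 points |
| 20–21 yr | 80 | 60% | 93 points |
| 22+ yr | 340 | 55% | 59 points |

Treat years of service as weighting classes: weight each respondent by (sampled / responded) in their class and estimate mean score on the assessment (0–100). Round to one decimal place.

56.5

Weighting each respondent by the inverse class response rate inflates each class back to its sampled size, so the class weight is n_sampled:
  0–19 yr: 300 × 44 = 13,200
  20–21 yr: 80 × 93 = 7440
  22+ yr: 340 × 59 = 20,060
Adjusted estimate = 40,700 / 720 = 56.5278 → 56.5.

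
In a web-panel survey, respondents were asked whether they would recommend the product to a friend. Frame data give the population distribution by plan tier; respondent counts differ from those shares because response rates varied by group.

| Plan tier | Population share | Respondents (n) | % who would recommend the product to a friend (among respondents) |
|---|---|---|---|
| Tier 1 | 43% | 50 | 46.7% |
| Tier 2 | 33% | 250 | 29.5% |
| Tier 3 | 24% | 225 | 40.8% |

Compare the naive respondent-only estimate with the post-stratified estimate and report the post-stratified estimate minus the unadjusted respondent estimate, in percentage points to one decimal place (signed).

+3.6 percentage points

Without adjustment, the pooled respondent share is:
  (50/525)×46.7 + (250/525)×29.5 + (225/525)×40.8 = 35.981%
Post-stratifying to population shares instead:
  0.43×46.7 + 0.33×29.5 + 0.24×40.8 = 39.608%
Difference = 39.608 − 35.981 = 3.627 pp.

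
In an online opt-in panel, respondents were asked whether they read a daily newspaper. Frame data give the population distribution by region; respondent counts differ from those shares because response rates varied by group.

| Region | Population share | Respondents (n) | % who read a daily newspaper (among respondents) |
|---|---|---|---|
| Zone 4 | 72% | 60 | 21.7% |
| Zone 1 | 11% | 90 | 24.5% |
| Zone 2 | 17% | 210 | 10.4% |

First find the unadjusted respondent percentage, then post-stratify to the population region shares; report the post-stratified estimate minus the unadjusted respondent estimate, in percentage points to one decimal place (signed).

Naive respondent-only estimate (weights = respondent counts):
  (60/360)×21.7 + (90/360)×24.5 + (210/360)×10.4 = 15.8083%
Post-stratified estimate weights by population shares:
  0.72×21.7 + 0.11×24.5 + 0.17×10.4 = 20.087%
Difference = 20.087 − 15.8083 = 4.2787 pp.

+4.3 percentage points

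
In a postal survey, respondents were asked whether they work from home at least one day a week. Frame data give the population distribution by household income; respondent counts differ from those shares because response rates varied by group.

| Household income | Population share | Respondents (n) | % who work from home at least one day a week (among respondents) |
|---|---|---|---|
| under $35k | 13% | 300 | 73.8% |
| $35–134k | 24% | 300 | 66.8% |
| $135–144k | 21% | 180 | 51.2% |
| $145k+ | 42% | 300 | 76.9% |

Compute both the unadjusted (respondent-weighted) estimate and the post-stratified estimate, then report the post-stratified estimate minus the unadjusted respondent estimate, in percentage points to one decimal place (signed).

Without adjustment, the pooled respondent share is:
  (300/1080)×73.8 + (300/1080)×66.8 + (180/1080)×51.2 + (300/1080)×76.9 = 68.95%
Post-stratified estimate weights by population shares:
  0.13×73.8 + 0.24×66.8 + 0.21×51.2 + 0.42×76.9 = 68.676%
Difference = 68.676 − 68.95 = -0.274 pp.

-0.3 percentage points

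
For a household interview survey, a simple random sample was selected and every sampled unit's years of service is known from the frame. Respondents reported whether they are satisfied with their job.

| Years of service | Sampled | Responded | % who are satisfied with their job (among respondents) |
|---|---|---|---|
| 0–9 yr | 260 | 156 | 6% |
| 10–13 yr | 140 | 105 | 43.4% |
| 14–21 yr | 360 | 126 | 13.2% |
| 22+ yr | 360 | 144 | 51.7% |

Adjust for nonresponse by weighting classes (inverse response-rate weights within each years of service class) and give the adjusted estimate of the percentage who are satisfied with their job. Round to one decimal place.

Response rates by class: 0–9 yr 156/260 = 60%, 10–13 yr 105/140 = 75%, 14–21 yr 126/360 = 35%, 22+ yr 144/360 = 40%.
Weighting each respondent by the inverse class response rate inflates each class back to its sampled size, so the class weight is n_sampled:
  0–9 yr: 260 × 6 = 1560
  10–13 yr: 140 × 43.4 = 6076
  14–21 yr: 360 × 13.2 = 4752
  22+ yr: 360 × 51.7 = 18,612
Adjusted estimate = 31,000 / 1,120 = 27.6786 → 27.7%.

27.7%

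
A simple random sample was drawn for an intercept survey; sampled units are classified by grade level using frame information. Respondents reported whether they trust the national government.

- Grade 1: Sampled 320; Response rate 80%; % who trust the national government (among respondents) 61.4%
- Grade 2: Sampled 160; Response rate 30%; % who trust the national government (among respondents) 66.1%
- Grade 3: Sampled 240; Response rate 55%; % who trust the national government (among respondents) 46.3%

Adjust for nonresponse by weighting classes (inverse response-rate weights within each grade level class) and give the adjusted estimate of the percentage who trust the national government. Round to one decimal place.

57.4%

Inverse-response-rate weighting restores each class to its sampled count, so class totals weight by n_sampled:
  Grade 1: 320 × 61.4 = 19,648
  Grade 2: 160 × 66.1 = 10,576
  Grade 3: 240 × 46.3 = 11,112
Adjusted estimate = 41,336 / 720 = 57.4111 → 57.4%.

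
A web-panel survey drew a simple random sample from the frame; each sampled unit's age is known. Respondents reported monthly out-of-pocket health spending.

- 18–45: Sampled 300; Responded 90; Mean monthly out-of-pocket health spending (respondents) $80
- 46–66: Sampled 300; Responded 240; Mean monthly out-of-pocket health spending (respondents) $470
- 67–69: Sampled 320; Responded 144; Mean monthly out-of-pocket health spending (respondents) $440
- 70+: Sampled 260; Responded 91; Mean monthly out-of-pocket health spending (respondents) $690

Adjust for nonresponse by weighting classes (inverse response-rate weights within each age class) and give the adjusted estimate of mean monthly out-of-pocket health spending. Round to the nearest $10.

Response rates by class: 18–45 90/300 = 30%, 46–66 240/300 = 80%, 67–69 144/320 = 45%, 70+ 91/260 = 35%.
With weight = n_sampled/n_responded per class, the weighted class total is n_sampled:
  18–45: 300 × 80 = 24,000
  46–66: 300 × 470 = 141,000
  67–69: 320 × 440 = 140,800
  70+: 260 × 690 = 179,400
Adjusted estimate = 485,200 / 1,180 = 411.186 → $410.

$410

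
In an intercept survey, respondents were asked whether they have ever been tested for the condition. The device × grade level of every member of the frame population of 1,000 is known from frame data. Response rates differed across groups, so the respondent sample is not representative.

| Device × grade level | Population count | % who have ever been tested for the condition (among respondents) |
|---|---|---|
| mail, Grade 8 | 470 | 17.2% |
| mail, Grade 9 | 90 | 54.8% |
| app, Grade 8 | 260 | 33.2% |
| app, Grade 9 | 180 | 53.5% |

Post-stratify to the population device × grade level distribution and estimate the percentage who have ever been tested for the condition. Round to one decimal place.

31.3%

Weight each group's respondent value by its population share:
  mail, Grade 8: (470/1,000) × 17.2 = 8.084
  mail, Grade 9: (90/1,000) × 54.8 = 4.932
  app, Grade 8: (260/1,000) × 33.2 = 8.632
  app, Grade 9: (180/1,000) × 53.5 = 9.63
Post-stratified estimate = 31.278 → 31.3%.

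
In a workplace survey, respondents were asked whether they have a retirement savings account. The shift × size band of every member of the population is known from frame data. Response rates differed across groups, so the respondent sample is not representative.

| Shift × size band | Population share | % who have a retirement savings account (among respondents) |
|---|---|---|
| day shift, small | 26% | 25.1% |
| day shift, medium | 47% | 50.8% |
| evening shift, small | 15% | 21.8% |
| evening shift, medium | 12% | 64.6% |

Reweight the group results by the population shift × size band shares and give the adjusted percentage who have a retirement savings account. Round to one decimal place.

Reweight to the known shift × size band distribution:
  day shift, small: 0.26 × 25.1 = 6.526
  day shift, medium: 0.47 × 50.8 = 23.876
  evening shift, small: 0.15 × 21.8 = 3.27
  evening shift, medium: 0.12 × 64.6 = 7.752
Post-stratified estimate = 41.424 → 41.4%.

41.4%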